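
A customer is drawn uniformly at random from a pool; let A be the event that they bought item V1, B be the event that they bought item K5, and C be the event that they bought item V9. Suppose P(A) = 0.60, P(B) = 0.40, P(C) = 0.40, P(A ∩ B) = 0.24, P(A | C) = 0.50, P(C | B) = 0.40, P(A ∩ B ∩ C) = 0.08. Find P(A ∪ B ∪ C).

0.88

P(A ∩ C) = P(C)·P(A|C) = 0.40 × 0.50 = 0.20
P(B ∩ C) = P(B)·P(C|B) = 0.40 × 0.40 = 0.16
P(A ∪ B ∪ C) = 0.60 + 0.40 + 0.40 − 0.24 − 0.20 − 0.16 + 0.08 = 0.88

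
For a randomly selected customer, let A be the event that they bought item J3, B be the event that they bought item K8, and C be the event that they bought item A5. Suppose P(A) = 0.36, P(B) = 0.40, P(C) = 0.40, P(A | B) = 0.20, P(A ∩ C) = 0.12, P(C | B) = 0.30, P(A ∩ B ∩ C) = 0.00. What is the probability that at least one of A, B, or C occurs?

P(A ∩ B) = P(B)·P(A|B) = 0.40 × 0.20 = 0.08
P(B ∩ C) = P(B)·P(C|B) = 0.40 × 0.30 = 0.12
By inclusion-exclusion,
P(A ∪ B ∪ C) = 0.36 + 0.40 + 0.40 − 0.08 − 0.12 − 0.12 + 0.00 = 0.84

0.84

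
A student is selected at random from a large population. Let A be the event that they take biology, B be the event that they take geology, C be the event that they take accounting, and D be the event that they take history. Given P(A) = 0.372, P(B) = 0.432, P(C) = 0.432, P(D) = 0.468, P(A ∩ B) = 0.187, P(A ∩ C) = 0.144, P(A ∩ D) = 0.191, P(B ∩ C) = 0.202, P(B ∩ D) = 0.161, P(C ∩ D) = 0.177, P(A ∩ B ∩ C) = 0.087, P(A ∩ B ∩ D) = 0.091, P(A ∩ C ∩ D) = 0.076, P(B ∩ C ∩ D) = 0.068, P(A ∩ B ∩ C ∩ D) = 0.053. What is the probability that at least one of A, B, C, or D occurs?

0.911

P(A ∪ B ∪ C ∪ D) = 0.372 + 0.432 + 0.432 + 0.468 − 0.187 − 0.144 − 0.191 − 0.202 − 0.161 − 0.177 + 0.087 + 0.091 + 0.076 + 0.068 − 0.053 = 0.911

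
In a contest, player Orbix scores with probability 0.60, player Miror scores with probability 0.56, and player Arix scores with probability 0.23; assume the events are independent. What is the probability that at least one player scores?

0.86448

P(none) = (1 − 0.60) × (1 − 0.56) × (1 − 0.23) = 0.40 × 0.44 × 0.77 = 0.13552
P(at least one) = 1 − 0.13552 = 0.86448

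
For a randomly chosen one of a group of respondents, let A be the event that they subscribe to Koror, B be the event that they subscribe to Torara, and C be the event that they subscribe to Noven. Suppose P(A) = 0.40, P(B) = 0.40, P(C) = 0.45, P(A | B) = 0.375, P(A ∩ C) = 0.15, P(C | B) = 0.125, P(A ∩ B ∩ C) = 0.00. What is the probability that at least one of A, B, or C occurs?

0.90

P(A ∩ B) = P(B)·P(A|B) = 0.40 × 0.375 = 0.15
P(B ∩ C) = P(B)·P(C|B) = 0.40 × 0.125 = 0.05
P(A ∪ B ∪ C) = 0.40 + 0.40 + 0.45 − 0.15 − 0.15 − 0.05 + 0.00 = 0.90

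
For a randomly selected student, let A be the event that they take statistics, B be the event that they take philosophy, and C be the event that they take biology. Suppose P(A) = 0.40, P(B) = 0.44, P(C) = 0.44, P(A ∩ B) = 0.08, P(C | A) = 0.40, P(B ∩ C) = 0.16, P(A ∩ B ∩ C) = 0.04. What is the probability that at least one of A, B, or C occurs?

P(A ∩ C) = P(A)·P(C|A) = 0.40 × 0.40 = 0.16
P(A ∪ B ∪ C) = 0.40 + 0.44 + 0.44 − 0.08 − 0.16 − 0.16 + 0.04 = 0.92

0.92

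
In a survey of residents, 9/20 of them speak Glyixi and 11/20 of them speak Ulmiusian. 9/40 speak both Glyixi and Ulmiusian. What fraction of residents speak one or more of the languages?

By inclusion-exclusion,
P(≥1) = 9/20 + 11/20 − 9/40 = 31/40

31/40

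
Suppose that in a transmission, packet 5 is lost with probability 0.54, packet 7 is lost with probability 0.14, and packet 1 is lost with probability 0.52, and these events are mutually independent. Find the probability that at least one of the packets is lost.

0.810112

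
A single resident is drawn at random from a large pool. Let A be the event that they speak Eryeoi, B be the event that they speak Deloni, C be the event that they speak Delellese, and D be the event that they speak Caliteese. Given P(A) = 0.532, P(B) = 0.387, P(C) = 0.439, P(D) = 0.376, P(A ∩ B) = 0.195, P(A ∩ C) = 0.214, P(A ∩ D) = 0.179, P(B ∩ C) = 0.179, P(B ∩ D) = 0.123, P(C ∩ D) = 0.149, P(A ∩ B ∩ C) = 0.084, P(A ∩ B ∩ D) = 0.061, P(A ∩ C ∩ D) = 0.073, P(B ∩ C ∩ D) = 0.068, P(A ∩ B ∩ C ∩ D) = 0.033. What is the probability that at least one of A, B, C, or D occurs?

0.948

P(A ∪ B ∪ C ∪ D) = 0.532 + 0.387 + 0.439 + 0.376 − 0.195 − 0.214 − 0.179 − 0.179 − 0.123 − 0.149 + 0.084 + 0.061 + 0.073 + 0.068 − 0.033 = 0.948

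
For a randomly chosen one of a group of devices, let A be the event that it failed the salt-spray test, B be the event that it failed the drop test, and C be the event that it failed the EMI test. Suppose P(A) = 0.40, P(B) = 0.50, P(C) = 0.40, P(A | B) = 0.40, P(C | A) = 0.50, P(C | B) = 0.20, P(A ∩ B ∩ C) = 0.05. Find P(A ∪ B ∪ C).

0.85

P(A ∩ B) = P(B)·P(A|B) = 0.50 × 0.40 = 0.20
P(A ∩ C) = P(A)·P(C|A) = 0.40 × 0.50 = 0.20
P(B ∩ C) = P(B)·P(C|B) = 0.50 × 0.20 = 0.10
Using inclusion–exclusion:
P(A ∪ B ∪ C) = 0.40 + 0.50 + 0.40 − 0.20 − 0.20 − 0.10 + 0.05 = 0.85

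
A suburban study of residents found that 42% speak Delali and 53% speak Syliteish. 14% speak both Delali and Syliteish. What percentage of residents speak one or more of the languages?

P(at least one) = 42 + 53 − 14 = 81%

81%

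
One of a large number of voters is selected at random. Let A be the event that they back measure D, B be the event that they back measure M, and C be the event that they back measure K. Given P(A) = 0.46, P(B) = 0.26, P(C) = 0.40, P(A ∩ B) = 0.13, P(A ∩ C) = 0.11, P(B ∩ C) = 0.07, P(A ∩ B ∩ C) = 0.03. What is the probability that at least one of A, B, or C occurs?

0.84

Inclusion–exclusion gives
P(A ∪ B ∪ C) = 0.46 + 0.26 + 0.40 − 0.13 − 0.11 − 0.07 + 0.03 = 0.84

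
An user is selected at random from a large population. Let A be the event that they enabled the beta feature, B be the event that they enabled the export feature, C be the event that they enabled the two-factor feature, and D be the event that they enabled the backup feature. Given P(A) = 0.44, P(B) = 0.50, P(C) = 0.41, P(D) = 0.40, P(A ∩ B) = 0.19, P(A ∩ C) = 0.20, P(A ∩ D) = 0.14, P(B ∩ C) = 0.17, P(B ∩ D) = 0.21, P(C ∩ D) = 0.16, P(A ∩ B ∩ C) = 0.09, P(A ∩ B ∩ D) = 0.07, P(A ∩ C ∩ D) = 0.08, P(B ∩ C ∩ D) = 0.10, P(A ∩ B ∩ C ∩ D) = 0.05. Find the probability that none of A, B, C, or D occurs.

0.03

Inclusion–exclusion gives
P(A ∪ B ∪ C ∪ D) = 0.44 + 0.50 + 0.41 + 0.40 − 0.19 − 0.20 − 0.14 − 0.17 − 0.21 − 0.16 + 0.09 + 0.07 + 0.08 + 0.10 − 0.05 = 0.97
P(none) = 1 − 0.97 = 0.03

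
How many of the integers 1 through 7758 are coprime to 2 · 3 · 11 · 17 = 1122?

2213

By inclusion-exclusion,
floor(7758/2) + floor(7758/3) + floor(7758/11) + floor(7758/17) − floor(7758/6) − floor(7758/22) − floor(7758/34) − floor(7758/33) − floor(7758/51) − floor(7758/187) + floor(7758/66) + floor(7758/102) + floor(7758/374) + floor(7758/561) − floor(7758/1122) = 3879 + 2586 + 705 + 456 − 1293 − 352 − 228 − 235 − 152 − 41 + 117 + 76 + 20 + 13 − 6 = 5545
7758 − 5545 = 2213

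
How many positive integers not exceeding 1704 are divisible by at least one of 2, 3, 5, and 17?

1275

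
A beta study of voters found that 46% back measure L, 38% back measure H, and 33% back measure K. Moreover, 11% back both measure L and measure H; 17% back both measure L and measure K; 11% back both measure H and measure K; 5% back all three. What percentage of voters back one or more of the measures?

83%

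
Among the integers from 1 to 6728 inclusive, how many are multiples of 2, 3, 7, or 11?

4981

floor(6728/2) + floor(6728/3) + floor(6728/7) + floor(6728/11) − floor(6728/6) − floor(6728/14) − floor(6728/22) − floor(6728/21) − floor(6728/33) − floor(6728/77) + floor(6728/42) + floor(6728/66) + floor(6728/154) + floor(6728/231) − floor(6728/462) = 3364 + 2242 + 961 + 611 − 1121 − 480 − 305 − 320 − 203 − 87 + 160 + 101 + 43 + 29 − 14 = 4981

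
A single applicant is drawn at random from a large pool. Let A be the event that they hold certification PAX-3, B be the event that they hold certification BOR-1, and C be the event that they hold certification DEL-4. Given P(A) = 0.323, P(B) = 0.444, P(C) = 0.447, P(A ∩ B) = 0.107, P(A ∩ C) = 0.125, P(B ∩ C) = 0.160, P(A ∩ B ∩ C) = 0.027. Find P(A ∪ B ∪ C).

0.849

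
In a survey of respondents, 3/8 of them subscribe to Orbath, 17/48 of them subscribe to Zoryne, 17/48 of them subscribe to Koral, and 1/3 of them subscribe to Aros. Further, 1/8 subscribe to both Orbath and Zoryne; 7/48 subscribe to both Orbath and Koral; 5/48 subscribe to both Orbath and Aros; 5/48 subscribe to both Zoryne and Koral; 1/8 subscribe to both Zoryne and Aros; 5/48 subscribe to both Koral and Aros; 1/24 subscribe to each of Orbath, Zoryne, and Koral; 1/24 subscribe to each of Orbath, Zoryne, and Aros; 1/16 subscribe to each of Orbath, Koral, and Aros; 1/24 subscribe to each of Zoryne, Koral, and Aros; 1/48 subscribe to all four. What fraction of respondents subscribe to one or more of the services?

7/8

P(at least one) = 3/8 + 17/48 + 17/48 + 1/3 − 1/8 − 7/48 − 5/48 − 5/48 − 1/8 − 5/48 + 1/24 + 1/24 + 1/16 + 1/24 − 1/48 = 7/8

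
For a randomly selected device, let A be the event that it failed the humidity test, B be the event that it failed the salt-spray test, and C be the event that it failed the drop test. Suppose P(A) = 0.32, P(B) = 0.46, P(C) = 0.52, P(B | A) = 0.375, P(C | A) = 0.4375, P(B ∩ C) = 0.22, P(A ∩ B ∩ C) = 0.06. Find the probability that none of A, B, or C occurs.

0.12

P(A ∩ B) = P(A)·P(B|A) = 0.32 × 0.375 = 0.12
P(A ∩ C) = P(A)·P(C|A) = 0.32 × 0.4375 = 0.14
Using inclusion–exclusion:
P(A ∪ B ∪ C) = 0.32 + 0.46 + 0.52 − 0.12 − 0.14 − 0.22 + 0.06 = 0.88
P(none) = 1 − 0.88 = 0.12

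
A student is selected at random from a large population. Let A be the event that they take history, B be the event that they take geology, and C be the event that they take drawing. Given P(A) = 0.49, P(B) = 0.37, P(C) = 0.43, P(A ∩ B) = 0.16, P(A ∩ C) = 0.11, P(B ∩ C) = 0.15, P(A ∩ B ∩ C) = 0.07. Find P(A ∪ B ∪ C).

By inclusion-exclusion,
P(A ∪ B ∪ C) = 0.49 + 0.37 + 0.43 − 0.16 − 0.11 − 0.15 + 0.07 = 0.94

0.94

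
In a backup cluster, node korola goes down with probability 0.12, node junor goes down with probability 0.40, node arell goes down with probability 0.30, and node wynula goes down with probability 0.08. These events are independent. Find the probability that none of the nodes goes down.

0.340032

P(none) = (1 − 0.12) × (1 − 0.40) × (1 − 0.30) × (1 − 0.08) = 0.88 × 0.60 × 0.70 × 0.92 = 0.340032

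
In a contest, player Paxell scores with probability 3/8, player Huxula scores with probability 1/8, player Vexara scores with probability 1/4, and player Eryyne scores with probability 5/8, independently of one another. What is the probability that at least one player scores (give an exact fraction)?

1733/2048

P(none) = (1 − 3/8) × (1 − 1/8) × (1 − 1/4) × (1 − 5/8) = 5/8 × 7/8 × 3/4 × 3/8 = 315/2048
P(at least one) = 1 − 315/2048 = 1733/2048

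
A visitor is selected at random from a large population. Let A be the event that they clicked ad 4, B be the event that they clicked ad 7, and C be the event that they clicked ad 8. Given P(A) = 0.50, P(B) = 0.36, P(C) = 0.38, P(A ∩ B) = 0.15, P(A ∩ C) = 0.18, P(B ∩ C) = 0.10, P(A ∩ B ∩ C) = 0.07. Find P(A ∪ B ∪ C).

0.88

P(A ∪ B ∪ C) = 0.50 + 0.36 + 0.38 − 0.15 − 0.18 − 0.10 + 0.07 = 0.88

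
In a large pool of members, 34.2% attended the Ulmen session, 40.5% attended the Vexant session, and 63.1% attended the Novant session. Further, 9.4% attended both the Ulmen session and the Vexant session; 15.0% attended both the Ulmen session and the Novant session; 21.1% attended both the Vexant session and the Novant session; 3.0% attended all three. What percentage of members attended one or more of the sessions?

Apply inclusion-exclusion:
P(at least one) = 34.2 + 40.5 + 63.1 − 9.4 − 15.0 − 21.1 + 3.0 = 95.3%

95.3%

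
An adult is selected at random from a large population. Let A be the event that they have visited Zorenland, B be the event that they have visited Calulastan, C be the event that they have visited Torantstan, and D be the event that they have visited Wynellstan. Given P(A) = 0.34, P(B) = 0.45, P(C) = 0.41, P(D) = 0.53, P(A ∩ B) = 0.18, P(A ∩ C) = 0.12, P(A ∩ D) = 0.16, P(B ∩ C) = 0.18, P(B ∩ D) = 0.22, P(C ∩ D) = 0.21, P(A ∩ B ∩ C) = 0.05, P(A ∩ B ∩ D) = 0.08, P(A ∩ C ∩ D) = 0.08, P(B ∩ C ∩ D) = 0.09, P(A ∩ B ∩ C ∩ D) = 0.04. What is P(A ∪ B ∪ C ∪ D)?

0.92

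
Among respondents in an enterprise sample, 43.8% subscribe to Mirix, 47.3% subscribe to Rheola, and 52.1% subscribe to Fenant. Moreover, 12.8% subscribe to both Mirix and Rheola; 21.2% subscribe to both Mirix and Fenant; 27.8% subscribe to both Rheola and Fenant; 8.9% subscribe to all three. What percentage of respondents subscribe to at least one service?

P(at least one) = 43.8 + 47.3 + 52.1 − 12.8 − 21.2 − 27.8 + 8.9 = 90.3%

90.3%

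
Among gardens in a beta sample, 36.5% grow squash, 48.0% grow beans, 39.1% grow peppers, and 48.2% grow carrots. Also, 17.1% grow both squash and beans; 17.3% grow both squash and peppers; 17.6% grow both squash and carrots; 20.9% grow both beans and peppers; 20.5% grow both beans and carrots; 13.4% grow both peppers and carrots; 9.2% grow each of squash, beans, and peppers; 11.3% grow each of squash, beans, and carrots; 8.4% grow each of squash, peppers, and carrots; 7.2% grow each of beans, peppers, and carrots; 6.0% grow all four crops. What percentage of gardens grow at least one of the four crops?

95.1%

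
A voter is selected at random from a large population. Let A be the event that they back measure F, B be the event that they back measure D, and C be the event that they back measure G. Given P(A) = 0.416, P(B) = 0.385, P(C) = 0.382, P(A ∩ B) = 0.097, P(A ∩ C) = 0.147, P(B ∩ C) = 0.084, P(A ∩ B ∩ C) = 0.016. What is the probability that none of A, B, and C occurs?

0.129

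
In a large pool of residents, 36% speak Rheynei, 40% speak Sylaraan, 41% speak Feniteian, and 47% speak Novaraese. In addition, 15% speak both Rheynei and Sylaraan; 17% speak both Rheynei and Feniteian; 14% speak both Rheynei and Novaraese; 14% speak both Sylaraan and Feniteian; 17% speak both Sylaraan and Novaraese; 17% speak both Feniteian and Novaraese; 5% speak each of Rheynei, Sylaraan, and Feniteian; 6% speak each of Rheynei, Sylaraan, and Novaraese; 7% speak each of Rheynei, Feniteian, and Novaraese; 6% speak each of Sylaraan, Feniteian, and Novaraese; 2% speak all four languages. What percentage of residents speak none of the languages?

8%

Using inclusion–exclusion:
P(at least one) = 36 + 40 + 41 + 47 − 15 − 17 − 14 − 14 − 17 − 17 + 5 + 6 + 7 + 6 − 2 = 92%
P(none) = 100% − 92% = 8%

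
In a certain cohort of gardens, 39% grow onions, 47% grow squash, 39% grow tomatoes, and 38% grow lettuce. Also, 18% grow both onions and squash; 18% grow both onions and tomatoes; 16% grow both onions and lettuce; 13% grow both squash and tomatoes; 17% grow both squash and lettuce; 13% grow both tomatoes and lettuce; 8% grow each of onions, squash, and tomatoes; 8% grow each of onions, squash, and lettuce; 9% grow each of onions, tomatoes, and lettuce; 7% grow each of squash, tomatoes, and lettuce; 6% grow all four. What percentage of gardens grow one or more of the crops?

94%

Inclusion–exclusion gives
P(union) = 39 + 47 + 39 + 38 − 18 − 18 − 16 − 13 − 17 − 13 + 8 + 8 + 9 + 7 − 6 = 94%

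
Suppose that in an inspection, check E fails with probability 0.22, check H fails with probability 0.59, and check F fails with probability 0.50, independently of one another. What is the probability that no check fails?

P(none) = (1 − 0.22) × (1 − 0.59) × (1 − 0.50) = 0.78 × 0.41 × 0.50 = 0.1599

0.1599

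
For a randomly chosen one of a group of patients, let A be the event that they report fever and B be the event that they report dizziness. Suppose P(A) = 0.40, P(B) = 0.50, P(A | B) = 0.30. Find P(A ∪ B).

P(A ∩ B) = P(B)·P(A|B) = 0.50 × 0.30 = 0.15
By inclusion–exclusion:
P(A ∪ B) = 0.40 + 0.50 − 0.15 = 0.75

0.75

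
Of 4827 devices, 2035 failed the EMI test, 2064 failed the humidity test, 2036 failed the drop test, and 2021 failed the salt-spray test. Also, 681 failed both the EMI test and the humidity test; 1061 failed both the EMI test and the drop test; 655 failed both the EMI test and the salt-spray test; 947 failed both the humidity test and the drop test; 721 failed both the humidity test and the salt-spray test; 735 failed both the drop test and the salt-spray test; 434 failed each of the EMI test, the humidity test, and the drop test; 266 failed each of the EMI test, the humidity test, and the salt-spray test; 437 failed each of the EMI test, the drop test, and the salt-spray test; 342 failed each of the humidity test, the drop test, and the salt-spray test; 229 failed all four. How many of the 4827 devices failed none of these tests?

221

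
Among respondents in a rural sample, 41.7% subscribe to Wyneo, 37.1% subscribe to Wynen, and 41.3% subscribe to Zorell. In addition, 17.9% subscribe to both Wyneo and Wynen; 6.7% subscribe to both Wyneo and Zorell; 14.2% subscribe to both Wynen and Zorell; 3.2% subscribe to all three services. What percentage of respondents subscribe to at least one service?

84.5%

Using inclusion–exclusion:
P(at least one) = 41.7 + 37.1 + 41.3 − 17.9 − 6.7 − 14.2 + 3.2 = 84.5%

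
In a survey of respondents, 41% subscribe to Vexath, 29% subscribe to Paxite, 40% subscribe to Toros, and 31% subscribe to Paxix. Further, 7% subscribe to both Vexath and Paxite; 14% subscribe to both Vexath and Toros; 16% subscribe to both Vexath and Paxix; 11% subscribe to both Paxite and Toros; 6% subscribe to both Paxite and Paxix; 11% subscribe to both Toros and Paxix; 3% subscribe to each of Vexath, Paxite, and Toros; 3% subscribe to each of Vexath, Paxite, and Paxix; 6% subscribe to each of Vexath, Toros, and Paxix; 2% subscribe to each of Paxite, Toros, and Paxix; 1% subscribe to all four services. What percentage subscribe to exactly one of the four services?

P(exactly one) = 41 + 29 + 40 + 31 − 2·7 − 2·14 − 2·16 − 2·11 − 2·6 − 2·11 + 3·3 + 3·3 + 3·6 + 3·2 − 4·1 = 49%

49%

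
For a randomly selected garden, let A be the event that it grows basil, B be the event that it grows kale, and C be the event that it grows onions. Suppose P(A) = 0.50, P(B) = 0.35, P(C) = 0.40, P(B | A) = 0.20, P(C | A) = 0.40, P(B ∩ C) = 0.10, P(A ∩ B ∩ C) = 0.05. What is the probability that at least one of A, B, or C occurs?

0.90

P(A ∩ B) = P(A)·P(B|A) = 0.50 × 0.20 = 0.10
P(A ∩ C) = P(A)·P(C|A) = 0.50 × 0.40 = 0.20
By inclusion–exclusion:
P(A ∪ B ∪ C) = 0.50 + 0.35 + 0.40 − 0.10 − 0.20 − 0.10 + 0.05 = 0.90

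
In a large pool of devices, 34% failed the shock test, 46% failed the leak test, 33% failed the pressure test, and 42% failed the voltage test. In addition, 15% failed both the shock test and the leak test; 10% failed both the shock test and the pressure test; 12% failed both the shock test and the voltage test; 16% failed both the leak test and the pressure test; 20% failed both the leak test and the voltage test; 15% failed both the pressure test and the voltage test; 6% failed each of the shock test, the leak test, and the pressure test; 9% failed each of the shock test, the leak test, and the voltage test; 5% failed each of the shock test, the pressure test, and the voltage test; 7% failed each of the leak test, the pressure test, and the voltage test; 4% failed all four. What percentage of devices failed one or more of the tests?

90%

P(union) = 34 + 46 + 33 + 42 − 15 − 10 − 12 − 16 − 20 − 15 + 6 + 9 + 5 + 7 − 4 = 90%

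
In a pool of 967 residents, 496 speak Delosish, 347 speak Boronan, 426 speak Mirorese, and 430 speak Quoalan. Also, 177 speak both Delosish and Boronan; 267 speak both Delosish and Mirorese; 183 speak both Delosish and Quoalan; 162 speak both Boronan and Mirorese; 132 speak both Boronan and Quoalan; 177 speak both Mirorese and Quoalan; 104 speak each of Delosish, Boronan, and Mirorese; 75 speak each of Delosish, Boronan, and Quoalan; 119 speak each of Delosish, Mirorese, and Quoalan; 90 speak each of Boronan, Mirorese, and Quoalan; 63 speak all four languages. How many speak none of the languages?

41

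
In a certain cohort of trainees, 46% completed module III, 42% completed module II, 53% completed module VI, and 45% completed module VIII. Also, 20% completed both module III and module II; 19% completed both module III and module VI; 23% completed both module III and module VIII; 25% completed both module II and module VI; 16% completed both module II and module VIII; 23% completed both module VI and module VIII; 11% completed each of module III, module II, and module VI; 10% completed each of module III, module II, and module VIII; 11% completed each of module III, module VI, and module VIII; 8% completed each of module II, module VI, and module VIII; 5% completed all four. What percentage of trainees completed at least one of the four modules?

95%

By inclusion-exclusion,
P(at least one) = 46 + 42 + 53 + 45 − 20 − 19 − 23 − 25 − 16 − 23 + 11 + 10 + 11 + 8 − 5 = 95%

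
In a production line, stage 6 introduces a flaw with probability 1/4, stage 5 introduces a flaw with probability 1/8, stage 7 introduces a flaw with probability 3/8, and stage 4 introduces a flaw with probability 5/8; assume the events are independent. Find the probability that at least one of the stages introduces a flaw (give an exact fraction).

P(none) = (1 − 1/4) × (1 − 1/8) × (1 − 3/8) × (1 − 5/8) = 3/4 × 7/8 × 5/8 × 3/8 = 315/2048
P(at least one) = 1 − 315/2048 = 1733/2048

1733/2048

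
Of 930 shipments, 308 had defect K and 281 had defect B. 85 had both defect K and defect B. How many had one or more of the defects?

504

N(≥1) = 308 + 281 − 85 = 504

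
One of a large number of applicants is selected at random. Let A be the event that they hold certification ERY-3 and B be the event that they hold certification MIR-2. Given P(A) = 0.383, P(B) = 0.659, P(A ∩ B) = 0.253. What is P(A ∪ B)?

0.789

Apply inclusion-exclusion:
P(A ∪ B) = 0.383 + 0.659 − 0.253 = 0.789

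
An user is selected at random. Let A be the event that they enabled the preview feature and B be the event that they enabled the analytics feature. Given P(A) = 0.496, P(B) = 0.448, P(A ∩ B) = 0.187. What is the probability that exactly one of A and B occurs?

0.570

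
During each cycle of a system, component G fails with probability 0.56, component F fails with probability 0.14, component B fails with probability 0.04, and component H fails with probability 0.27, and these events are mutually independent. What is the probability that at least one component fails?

0.73481728

Since the events are independent, P(none) is the product of the individual non-occurrence probabilities.
P(none) = (1 − 0.56) × (1 − 0.14) × (1 − 0.04) × (1 − 0.27) = 0.44 × 0.86 × 0.96 × 0.73 = 0.26518272
P(at least one) = 1 − 0.26518272 = 0.73481728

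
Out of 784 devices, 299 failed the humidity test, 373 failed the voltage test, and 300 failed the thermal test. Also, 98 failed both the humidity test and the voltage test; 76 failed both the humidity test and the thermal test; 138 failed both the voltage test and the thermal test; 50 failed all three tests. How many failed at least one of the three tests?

710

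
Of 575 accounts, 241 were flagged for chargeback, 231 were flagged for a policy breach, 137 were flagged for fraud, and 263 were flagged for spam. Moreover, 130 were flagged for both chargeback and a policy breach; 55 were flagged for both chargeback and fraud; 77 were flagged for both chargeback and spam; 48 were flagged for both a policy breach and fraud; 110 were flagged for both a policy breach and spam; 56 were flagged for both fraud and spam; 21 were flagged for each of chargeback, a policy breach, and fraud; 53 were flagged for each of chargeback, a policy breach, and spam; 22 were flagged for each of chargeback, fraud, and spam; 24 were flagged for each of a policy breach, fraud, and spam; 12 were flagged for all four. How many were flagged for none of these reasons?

|at least one| = 241 + 231 + 137 + 263 − 130 − 55 − 77 − 48 − 110 − 56 + 21 + 53 + 22 + 24 − 12 = 504
None: 575 − 504 = 71

71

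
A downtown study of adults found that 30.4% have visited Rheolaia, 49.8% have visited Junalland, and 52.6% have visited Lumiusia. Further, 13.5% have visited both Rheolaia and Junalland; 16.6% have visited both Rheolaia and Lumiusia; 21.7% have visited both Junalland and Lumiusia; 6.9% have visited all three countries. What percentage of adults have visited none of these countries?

By inclusion–exclusion:
P(≥1) = 30.4 + 49.8 + 52.6 − 13.5 − 16.6 − 21.7 + 6.9 = 87.9%
P(none) = 100% − 87.9% = 12.1%

12.1%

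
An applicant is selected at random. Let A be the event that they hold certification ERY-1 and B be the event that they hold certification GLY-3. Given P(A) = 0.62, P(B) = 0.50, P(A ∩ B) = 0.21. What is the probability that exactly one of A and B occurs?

0.70

P(exactly one) = 0.62 + 0.50 − 2·0.21 = 0.70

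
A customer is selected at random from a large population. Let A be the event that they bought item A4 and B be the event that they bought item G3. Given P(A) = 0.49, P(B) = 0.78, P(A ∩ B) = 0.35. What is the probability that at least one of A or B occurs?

0.92

Inclusion–exclusion gives
P(A ∪ B) = 0.49 + 0.78 − 0.35 = 0.92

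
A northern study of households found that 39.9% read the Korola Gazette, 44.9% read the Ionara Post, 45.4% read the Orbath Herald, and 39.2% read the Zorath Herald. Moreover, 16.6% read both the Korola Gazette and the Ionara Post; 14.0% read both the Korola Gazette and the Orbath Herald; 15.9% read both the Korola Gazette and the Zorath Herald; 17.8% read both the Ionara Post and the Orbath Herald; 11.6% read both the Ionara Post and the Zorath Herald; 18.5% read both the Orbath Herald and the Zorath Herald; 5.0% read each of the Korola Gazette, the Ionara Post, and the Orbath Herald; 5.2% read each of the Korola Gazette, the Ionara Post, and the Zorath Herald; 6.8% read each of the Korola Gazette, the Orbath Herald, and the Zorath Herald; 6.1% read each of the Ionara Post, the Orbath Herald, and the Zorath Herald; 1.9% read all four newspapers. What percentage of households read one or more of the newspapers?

P(union) = 39.9 + 44.9 + 45.4 + 39.2 − 16.6 − 14.0 − 15.9 − 17.8 − 11.6 − 18.5 + 5.0 + 5.2 + 6.8 + 6.1 − 1.9 = 96.2%

96.2%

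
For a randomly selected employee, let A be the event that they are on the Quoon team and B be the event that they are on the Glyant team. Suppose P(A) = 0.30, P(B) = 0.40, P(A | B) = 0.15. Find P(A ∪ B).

0.64

P(A ∩ B) = P(B)·P(A|B) = 0.40 × 0.15 = 0.06
P(A ∪ B) = 0.30 + 0.40 − 0.06 = 0.64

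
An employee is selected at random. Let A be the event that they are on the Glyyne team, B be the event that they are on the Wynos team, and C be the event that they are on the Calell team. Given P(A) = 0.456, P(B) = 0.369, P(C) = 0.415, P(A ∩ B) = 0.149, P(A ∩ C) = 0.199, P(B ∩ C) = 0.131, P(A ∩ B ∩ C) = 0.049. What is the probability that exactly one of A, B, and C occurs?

0.429

Using the inclusion–exclusion count for exactly one event:
P(exactly one) = 0.456 + 0.369 + 0.415 − 2·0.149 − 2·0.199 − 2·0.131 + 3·0.049 = 0.429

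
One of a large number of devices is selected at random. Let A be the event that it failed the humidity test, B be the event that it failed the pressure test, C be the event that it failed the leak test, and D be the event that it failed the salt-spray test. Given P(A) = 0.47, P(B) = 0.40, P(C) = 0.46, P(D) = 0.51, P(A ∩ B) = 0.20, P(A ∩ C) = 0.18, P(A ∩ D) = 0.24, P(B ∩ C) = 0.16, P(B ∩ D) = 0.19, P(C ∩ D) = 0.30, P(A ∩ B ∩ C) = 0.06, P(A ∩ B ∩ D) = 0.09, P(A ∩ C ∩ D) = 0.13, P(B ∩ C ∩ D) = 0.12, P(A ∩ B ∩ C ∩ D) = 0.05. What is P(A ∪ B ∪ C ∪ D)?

0.92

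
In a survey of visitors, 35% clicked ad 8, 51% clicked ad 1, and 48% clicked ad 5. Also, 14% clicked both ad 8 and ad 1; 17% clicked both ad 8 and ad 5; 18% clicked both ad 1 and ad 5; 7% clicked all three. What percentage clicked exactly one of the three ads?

57%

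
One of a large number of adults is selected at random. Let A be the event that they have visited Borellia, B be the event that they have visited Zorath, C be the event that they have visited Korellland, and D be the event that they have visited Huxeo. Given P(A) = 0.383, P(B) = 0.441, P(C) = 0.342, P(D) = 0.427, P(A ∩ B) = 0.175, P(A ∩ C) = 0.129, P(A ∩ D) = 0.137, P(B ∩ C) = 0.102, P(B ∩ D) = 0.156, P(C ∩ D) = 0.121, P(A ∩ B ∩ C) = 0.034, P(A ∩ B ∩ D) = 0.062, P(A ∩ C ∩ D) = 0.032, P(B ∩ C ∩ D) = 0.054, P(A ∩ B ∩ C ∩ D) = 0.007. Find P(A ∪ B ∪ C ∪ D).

By inclusion–exclusion:
P(A ∪ B ∪ C ∪ D) = 0.383 + 0.441 + 0.342 + 0.427 − 0.175 − 0.129 − 0.137 − 0.102 − 0.156 − 0.121 + 0.034 + 0.062 + 0.032 + 0.054 − 0.007 = 0.948

0.948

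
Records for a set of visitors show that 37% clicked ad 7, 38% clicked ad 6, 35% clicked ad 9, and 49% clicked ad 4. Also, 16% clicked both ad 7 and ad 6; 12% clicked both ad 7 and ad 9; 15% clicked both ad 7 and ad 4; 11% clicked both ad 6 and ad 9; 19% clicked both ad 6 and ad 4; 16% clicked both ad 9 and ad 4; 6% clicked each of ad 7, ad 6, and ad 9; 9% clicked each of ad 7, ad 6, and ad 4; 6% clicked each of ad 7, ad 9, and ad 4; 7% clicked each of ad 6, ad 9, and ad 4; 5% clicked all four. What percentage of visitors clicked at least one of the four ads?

P(at least one) = 37 + 38 + 35 + 49 − 16 − 12 − 15 − 11 − 19 − 16 + 6 + 9 + 6 + 7 − 5 = 93%

93%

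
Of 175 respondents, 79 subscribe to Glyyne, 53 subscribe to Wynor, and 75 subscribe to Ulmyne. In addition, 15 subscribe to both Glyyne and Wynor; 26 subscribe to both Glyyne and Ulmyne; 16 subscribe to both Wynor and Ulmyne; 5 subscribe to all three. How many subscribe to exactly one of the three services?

108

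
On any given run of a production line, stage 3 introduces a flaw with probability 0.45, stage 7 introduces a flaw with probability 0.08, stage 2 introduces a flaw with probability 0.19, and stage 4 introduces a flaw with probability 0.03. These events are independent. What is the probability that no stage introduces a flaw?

P(none) = (1 − 0.45) × (1 − 0.08) × (1 − 0.19) × (1 − 0.03) = 0.55 × 0.92 × 0.81 × 0.97 = 0.3975642

0.3975642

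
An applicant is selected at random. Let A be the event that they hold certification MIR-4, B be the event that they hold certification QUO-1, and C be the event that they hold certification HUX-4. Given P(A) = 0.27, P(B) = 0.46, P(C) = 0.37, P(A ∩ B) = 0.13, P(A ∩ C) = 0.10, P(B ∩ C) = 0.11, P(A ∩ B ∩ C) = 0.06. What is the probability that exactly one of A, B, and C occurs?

0.60

Using the inclusion–exclusion count for exactly one event:
P(exactly one) = 0.27 + 0.46 + 0.37 − 2·0.13 − 2·0.10 − 2·0.11 + 3·0.06 = 0.60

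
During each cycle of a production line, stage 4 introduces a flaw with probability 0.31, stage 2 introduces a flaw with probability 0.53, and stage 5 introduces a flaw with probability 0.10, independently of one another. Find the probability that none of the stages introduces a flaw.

0.29187

P(none) = (1 − 0.31) × (1 − 0.53) × (1 − 0.10) = 0.69 × 0.47 × 0.90 = 0.29187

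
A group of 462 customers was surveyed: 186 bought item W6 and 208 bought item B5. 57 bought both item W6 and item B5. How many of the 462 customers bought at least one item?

|union| = 186 + 208 − 57 = 337

337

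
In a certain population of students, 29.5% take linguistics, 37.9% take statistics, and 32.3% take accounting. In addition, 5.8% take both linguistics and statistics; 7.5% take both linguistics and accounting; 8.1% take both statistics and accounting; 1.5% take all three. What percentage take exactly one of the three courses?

61.4%

By inclusion–exclusion (exactly-one form):
P(exactly one) = 29.5 + 37.9 + 32.3 − 2·5.8 − 2·7.5 − 2·8.1 + 3·1.5 = 61.4%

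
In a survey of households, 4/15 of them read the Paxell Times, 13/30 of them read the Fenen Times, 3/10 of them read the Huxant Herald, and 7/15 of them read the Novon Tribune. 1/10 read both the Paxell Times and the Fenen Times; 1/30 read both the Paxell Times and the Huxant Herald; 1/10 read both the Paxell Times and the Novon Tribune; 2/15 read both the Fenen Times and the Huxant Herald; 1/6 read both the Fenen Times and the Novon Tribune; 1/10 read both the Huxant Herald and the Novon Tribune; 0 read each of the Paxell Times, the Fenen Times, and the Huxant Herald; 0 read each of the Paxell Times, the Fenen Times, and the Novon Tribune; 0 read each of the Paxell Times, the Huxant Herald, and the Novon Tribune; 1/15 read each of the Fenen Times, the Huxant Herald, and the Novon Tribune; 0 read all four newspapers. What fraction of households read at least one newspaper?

Apply inclusion-exclusion:
P(union) = 4/15 + 13/30 + 3/10 + 7/15 − 1/10 − 1/30 − 1/10 − 2/15 − 1/6 − 1/10 + 0 + 0 + 0 + 1/15 − 0 = 9/10

9/10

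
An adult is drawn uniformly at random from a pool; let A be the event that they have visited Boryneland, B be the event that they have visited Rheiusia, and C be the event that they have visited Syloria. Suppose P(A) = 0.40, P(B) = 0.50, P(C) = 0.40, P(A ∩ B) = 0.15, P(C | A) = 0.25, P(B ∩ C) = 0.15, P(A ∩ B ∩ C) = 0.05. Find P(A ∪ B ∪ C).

0.95

P(A ∩ C) = P(A)·P(C|A) = 0.40 × 0.25 = 0.10
By inclusion–exclusion:
P(A ∪ B ∪ C) = 0.40 + 0.50 + 0.40 − 0.15 − 0.10 − 0.15 + 0.05 = 0.95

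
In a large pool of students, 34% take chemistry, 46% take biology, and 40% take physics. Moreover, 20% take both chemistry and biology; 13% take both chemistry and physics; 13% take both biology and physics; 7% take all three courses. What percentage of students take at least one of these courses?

81%

By inclusion–exclusion:
P(union) = 34 + 46 + 40 − 20 − 13 − 13 + 7 = 81%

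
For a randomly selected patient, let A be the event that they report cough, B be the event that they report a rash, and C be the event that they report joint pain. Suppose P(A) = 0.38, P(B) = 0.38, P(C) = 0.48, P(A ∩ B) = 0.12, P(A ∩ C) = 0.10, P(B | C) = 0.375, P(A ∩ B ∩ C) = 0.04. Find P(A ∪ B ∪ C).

0.88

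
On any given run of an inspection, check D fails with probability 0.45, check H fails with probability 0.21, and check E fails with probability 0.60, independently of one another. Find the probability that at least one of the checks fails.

0.8262

Since the events are independent, P(none) is the product of the individual non-occurrence probabilities.
P(none) = (1 − 0.45) × (1 − 0.21) × (1 − 0.60) = 0.55 × 0.79 × 0.40 = 0.1738
P(at least one) = 1 − 0.1738 = 0.8262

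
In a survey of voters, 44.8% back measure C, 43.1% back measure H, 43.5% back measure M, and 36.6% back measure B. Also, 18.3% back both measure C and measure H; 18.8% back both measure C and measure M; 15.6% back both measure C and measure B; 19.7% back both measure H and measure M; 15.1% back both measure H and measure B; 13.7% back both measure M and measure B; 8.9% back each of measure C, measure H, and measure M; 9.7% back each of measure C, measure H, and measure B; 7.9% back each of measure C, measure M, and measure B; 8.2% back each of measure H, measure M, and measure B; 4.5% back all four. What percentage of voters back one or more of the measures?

P(union) = 44.8 + 43.1 + 43.5 + 36.6 − 18.3 − 18.8 − 15.6 − 19.7 − 15.1 − 13.7 + 8.9 + 9.7 + 7.9 + 8.2 − 4.5 = 97.0%

97.0%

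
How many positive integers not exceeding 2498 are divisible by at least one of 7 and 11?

Using inclusion–exclusion:
356 + 227 − 32 = 551

551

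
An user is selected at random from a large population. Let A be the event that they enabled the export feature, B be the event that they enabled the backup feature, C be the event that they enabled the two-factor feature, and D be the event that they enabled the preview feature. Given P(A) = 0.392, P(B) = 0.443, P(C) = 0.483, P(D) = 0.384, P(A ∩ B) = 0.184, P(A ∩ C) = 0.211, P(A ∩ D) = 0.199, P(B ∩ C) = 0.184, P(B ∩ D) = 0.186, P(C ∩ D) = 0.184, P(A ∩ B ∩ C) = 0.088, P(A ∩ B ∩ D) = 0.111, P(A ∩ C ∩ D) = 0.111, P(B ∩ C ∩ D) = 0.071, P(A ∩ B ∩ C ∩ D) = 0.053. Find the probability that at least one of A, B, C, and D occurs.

0.882

Using inclusion–exclusion:
P(A ∪ B ∪ C ∪ D) = 0.392 + 0.443 + 0.483 + 0.384 − 0.184 − 0.211 − 0.199 − 0.184 − 0.186 − 0.184 + 0.088 + 0.111 + 0.111 + 0.071 − 0.053 = 0.882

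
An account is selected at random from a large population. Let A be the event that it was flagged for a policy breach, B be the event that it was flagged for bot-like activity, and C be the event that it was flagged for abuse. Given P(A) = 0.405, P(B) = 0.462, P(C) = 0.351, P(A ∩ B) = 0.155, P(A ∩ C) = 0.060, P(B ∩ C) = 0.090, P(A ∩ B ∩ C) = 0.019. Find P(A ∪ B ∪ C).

0.932

P(A ∪ B ∪ C) = 0.405 + 0.462 + 0.351 − 0.155 − 0.060 − 0.090 + 0.019 = 0.932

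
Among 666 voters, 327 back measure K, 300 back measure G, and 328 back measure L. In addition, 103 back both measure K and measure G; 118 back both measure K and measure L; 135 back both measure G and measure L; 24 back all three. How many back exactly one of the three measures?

315

By inclusion–exclusion (exactly-one form):
|exactly one| = 327 + 300 + 328 − 2·103 − 2·118 − 2·135 + 3·24 = 315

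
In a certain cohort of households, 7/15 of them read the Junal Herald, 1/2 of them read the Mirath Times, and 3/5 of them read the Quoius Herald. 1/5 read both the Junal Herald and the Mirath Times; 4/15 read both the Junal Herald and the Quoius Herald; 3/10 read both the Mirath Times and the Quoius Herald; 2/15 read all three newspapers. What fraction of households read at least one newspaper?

14/15

Using inclusion–exclusion:
P(at least one) = 7/15 + 1/2 + 3/5 − 1/5 − 4/15 − 3/10 + 2/15 = 14/15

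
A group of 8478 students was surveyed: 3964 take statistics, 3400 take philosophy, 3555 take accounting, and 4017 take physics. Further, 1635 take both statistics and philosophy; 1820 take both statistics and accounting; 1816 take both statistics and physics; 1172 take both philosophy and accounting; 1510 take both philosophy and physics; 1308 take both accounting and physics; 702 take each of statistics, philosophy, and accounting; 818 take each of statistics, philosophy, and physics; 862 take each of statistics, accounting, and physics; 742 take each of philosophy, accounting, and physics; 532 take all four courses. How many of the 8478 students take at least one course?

8267

Using inclusion–exclusion:
|union| = 3964 + 3400 + 3555 + 4017 − 1635 − 1820 − 1816 − 1172 − 1510 − 1308 + 702 + 818 + 862 + 742 − 532 = 8267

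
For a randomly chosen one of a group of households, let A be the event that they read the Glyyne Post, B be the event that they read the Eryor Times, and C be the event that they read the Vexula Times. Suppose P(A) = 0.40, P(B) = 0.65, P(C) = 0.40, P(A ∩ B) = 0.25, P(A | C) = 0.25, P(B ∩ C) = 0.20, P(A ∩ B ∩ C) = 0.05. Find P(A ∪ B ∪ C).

0.95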